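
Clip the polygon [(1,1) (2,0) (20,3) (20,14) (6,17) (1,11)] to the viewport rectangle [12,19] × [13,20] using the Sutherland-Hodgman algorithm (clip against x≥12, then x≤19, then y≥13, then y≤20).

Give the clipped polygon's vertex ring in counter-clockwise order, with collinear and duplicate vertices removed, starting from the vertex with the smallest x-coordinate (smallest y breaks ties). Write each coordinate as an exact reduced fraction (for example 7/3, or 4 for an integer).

Clipped polygon: [(12,13) (19,13) (19,199/14) (12,110/7)]

1. After x ≥ 12: [(12,5/3) (20,3) (20,14) (12,110/7)]
2. After x ≤ 19: [(12,5/3) (19,17/6) (19,199/14) (12,110/7)]
3. After y ≥ 13: [(12,13) (19,13) (19,199/14) (12,110/7)]
4. After y ≤ 20: [(12,13) (19,13) (19,199/14) (12,110/7)]
5. Canonical ring: [(12,13) (19,13) (19,199/14) (12,110/7)]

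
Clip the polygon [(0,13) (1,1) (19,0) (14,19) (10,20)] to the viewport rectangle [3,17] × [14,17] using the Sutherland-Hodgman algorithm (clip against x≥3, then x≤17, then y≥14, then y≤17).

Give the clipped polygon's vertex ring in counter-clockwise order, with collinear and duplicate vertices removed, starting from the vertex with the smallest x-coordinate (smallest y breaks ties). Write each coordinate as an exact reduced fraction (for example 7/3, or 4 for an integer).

1. After x ≥ 3: [(3,151/10) (3,8/9) (19,0) (14,19) (10,20)]
2. After x ≤ 17: [(3,151/10) (3,8/9) (17,1/9) (17,38/5) (14,19) (10,20)]
3. After y ≥ 14: [(3,151/10) (3,14) (291/19,14) (14,19) (10,20)]
4. After y ≤ 17: [(40/7,17) (3,151/10) (3,14) (291/19,14) (276/19,17)]
5. Canonical ring: [(3,14) (291/19,14) (276/19,17) (40/7,17) (3,151/10)]

Clipped polygon: [(3,14) (291/19,14) (276/19,17) (40/7,17) (3,151/10)]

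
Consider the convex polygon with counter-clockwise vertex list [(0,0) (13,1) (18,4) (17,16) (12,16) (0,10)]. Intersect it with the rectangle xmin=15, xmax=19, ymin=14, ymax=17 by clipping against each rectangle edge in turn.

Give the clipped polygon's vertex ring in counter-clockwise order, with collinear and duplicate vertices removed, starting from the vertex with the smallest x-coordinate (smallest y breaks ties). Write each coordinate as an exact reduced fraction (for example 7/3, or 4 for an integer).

1. After x ≥ 15: [(15,11/5) (18,4) (17,16) (15,16)]
2. After x ≤ 19: [(15,11/5) (18,4) (17,16) (15,16)]
3. After y ≥ 14: [(15,14) (103/6,14) (17,16) (15,16)]
4. After y ≤ 17: [(15,14) (103/6,14) (17,16) (15,16)]
5. Canonical ring: [(15,14) (103/6,14) (17,16) (15,16)]

Clipped polygon: [(15,14) (103/6,14) (17,16) (15,16)]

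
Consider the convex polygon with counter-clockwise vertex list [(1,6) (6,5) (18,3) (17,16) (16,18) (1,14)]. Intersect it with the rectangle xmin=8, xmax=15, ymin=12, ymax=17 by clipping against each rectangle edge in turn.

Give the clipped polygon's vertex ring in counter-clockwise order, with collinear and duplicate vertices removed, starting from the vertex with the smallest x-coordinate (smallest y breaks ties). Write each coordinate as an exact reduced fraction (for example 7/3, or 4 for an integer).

Clipped polygon: [(8,12) (15,12) (15,17) (49/4,17) (8,238/15)]

1. After x ≥ 8: [(8,14/3) (18,3) (17,16) (16,18) (8,238/15)]
2. After x ≤ 15: [(8,14/3) (15,7/2) (15,266/15) (8,238/15)]
3. After y ≥ 12: [(8,12) (15,12) (15,266/15) (8,238/15)]
4. After y ≤ 17: [(8,12) (15,12) (15,17) (49/4,17) (8,238/15)]
5. Canonical ring: [(8,12) (15,12) (15,17) (49/4,17) (8,238/15)]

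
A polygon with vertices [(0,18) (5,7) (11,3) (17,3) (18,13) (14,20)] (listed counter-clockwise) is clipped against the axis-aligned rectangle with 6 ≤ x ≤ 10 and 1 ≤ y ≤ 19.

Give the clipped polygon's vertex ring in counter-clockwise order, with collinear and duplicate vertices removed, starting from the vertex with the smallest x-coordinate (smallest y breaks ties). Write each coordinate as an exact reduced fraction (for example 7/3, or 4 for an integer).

Clipped polygon: [(6,19/3) (10,11/3) (10,19) (7,19) (6,132/7)]

1. After x ≥ 6: [(6,132/7) (6,19/3) (11,3) (17,3) (18,13) (14,20)]
2. After x ≤ 10: [(10,136/7) (6,132/7) (6,19/3) (10,11/3)]
3. After y ≥ 1: [(10,136/7) (6,132/7) (6,19/3) (10,11/3)]
4. After y ≤ 19: [(10,19) (7,19) (6,132/7) (6,19/3) (10,11/3)]
5. Canonical ring: [(6,19/3) (10,11/3) (10,19) (7,19) (6,132/7)]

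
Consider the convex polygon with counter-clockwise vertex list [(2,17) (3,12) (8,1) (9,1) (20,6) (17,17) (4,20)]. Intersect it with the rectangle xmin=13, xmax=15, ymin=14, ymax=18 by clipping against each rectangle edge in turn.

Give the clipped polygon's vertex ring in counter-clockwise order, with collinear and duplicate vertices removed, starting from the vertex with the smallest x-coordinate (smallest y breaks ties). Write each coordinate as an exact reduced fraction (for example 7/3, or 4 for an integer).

1. After x ≥ 13: [(13,31/11) (20,6) (17,17) (13,233/13)]
2. After x ≤ 15: [(13,31/11) (15,41/11) (15,227/13) (13,233/13)]
3. After y ≥ 14: [(13,14) (15,14) (15,227/13) (13,233/13)]
4. After y ≤ 18: [(13,14) (15,14) (15,227/13) (13,233/13)]
5. Canonical ring: [(13,14) (15,14) (15,227/13) (13,233/13)]

Clipped polygon: [(13,14) (15,14) (15,227/13) (13,233/13)]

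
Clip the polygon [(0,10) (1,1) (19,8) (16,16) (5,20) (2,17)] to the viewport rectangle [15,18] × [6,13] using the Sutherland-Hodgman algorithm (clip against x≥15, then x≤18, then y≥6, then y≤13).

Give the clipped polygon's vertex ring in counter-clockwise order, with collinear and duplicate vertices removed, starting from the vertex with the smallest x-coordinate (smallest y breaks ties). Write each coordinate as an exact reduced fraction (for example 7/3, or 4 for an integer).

Clipped polygon: [(15,58/9) (18,137/18) (18,32/3) (137/8,13) (15,13)]

1. After x ≥ 15: [(15,58/9) (19,8) (16,16) (15,180/11)]
2. After x ≤ 18: [(15,58/9) (18,137/18) (18,32/3) (16,16) (15,180/11)]
3. After y ≥ 6: [(15,58/9) (18,137/18) (18,32/3) (16,16) (15,180/11)]
4. After y ≤ 13: [(15,13) (15,58/9) (18,137/18) (18,32/3) (137/8,13)]
5. Canonical ring: [(15,58/9) (18,137/18) (18,32/3) (137/8,13) (15,13)]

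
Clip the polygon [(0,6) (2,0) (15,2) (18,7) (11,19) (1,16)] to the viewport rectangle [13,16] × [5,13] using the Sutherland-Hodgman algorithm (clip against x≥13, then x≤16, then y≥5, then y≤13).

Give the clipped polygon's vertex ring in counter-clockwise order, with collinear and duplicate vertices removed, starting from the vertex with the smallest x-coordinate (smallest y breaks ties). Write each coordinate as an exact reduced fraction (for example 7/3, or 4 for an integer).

1. After x ≥ 13: [(13,22/13) (15,2) (18,7) (13,109/7)]
2. After x ≤ 16: [(13,22/13) (15,2) (16,11/3) (16,73/7) (13,109/7)]
3. After y ≥ 5: [(13,5) (16,5) (16,73/7) (13,109/7)]
4. After y ≤ 13: [(13,13) (13,5) (16,5) (16,73/7) (29/2,13)]
5. Canonical ring: [(13,5) (16,5) (16,73/7) (29/2,13) (13,13)]

Clipped polygon: [(13,5) (16,5) (16,73/7) (29/2,13) (13,13)]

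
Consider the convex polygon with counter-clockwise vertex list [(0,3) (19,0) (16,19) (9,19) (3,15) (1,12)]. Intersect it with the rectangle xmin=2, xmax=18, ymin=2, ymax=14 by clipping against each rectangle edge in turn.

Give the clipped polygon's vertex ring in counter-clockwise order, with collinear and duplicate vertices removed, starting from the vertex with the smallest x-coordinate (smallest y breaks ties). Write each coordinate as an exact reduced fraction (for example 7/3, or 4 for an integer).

1. After x ≥ 2: [(2,51/19) (19,0) (16,19) (9,19) (3,15) (2,27/2)]
2. After x ≤ 18: [(2,51/19) (18,3/19) (18,19/3) (16,19) (9,19) (3,15) (2,27/2)]
3. After y ≥ 2: [(2,51/19) (19/3,2) (18,2) (18,19/3) (16,19) (9,19) (3,15) (2,27/2)]
4. After y ≤ 14: [(2,51/19) (19/3,2) (18,2) (18,19/3) (319/19,14) (7/3,14) (2,27/2)]
5. Canonical ring: [(2,51/19) (19/3,2) (18,2) (18,19/3) (319/19,14) (7/3,14) (2,27/2)]

Clipped polygon: [(2,51/19) (19/3,2) (18,2) (18,19/3) (319/19,14) (7/3,14) (2,27/2)]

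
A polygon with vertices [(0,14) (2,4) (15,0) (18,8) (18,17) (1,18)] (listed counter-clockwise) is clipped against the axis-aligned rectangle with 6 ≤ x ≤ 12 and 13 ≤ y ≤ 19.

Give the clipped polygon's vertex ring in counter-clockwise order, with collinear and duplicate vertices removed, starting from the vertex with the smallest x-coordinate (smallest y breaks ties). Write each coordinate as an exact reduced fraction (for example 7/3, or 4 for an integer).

1. After x ≥ 6: [(6,36/13) (15,0) (18,8) (18,17) (6,301/17)]
2. After x ≤ 12: [(6,36/13) (12,12/13) (12,295/17) (6,301/17)]
3. After y ≥ 13: [(6,13) (12,13) (12,295/17) (6,301/17)]
4. After y ≤ 19: [(6,13) (12,13) (12,295/17) (6,301/17)]
5. Canonical ring: [(6,13) (12,13) (12,295/17) (6,301/17)]

Clipped polygon: [(6,13) (12,13) (12,295/17) (6,301/17)]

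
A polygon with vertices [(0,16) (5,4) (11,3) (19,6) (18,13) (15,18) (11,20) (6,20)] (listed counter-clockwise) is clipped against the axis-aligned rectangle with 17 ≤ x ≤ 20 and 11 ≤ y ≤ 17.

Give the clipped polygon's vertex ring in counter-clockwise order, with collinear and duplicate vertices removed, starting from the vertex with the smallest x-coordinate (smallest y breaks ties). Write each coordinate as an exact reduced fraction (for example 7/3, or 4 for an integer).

1. After x ≥ 17: [(17,21/4) (19,6) (18,13) (17,44/3)]
2. After x ≤ 20: [(17,21/4) (19,6) (18,13) (17,44/3)]
3. After y ≥ 11: [(17,11) (128/7,11) (18,13) (17,44/3)]
4. After y ≤ 17: [(17,11) (128/7,11) (18,13) (17,44/3)]
5. Canonical ring: [(17,11) (128/7,11) (18,13) (17,44/3)]

Clipped polygon: [(17,11) (128/7,11) (18,13) (17,44/3)]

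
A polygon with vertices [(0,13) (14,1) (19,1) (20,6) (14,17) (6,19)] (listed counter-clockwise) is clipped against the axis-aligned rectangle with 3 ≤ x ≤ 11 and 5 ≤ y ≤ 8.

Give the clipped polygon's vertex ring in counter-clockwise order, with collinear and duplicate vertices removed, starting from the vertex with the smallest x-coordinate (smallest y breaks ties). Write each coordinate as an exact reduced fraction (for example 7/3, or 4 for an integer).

1. After x ≥ 3: [(3,16) (3,73/7) (14,1) (19,1) (20,6) (14,17) (6,19)]
2. After x ≤ 11: [(3,16) (3,73/7) (11,25/7) (11,71/4) (6,19)]
3. After y ≥ 5: [(3,16) (3,73/7) (28/3,5) (11,5) (11,71/4) (6,19)]
4. After y ≤ 8: [(35/6,8) (28/3,5) (11,5) (11,8)]
5. Canonical ring: [(35/6,8) (28/3,5) (11,5) (11,8)]

Clipped polygon: [(35/6,8) (28/3,5) (11,5) (11,8)]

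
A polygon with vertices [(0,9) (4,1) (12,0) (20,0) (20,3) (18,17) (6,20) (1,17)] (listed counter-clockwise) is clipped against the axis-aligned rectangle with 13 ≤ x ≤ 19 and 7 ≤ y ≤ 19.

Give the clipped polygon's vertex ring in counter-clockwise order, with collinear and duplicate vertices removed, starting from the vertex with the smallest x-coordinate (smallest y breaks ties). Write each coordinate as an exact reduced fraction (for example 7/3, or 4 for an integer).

Clipped polygon: [(13,7) (19,7) (19,10) (18,17) (13,73/4)]

1. After x ≥ 13: [(13,0) (20,0) (20,3) (18,17) (13,73/4)]
2. After x ≤ 19: [(13,0) (19,0) (19,10) (18,17) (13,73/4)]
3. After y ≥ 7: [(13,7) (19,7) (19,10) (18,17) (13,73/4)]
4. After y ≤ 19: [(13,7) (19,7) (19,10) (18,17) (13,73/4)]
5. Canonical ring: [(13,7) (19,7) (19,10) (18,17) (13,73/4)]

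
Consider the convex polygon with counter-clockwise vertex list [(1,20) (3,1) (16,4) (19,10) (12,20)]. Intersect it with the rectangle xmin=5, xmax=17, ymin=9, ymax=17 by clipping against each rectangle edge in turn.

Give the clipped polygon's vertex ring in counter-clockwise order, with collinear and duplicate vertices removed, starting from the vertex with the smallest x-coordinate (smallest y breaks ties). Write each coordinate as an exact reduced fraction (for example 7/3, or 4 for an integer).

Clipped polygon: [(5,9) (17,9) (17,90/7) (141/10,17) (5,17)]

1. After x ≥ 5: [(5,20) (5,19/13) (16,4) (19,10) (12,20)]
2. After x ≤ 17: [(5,20) (5,19/13) (16,4) (17,6) (17,90/7) (12,20)]
3. After y ≥ 9: [(5,20) (5,9) (17,9) (17,90/7) (12,20)]
4. After y ≤ 17: [(5,17) (5,9) (17,9) (17,90/7) (141/10,17)]
5. Canonical ring: [(5,9) (17,9) (17,90/7) (141/10,17) (5,17)]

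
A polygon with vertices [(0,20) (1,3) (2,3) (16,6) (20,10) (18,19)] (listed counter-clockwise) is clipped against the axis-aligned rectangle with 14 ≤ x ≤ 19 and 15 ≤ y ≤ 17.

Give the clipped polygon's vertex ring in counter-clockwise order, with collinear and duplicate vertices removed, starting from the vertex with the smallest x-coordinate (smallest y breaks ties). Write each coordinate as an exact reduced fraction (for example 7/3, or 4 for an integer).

Clipped polygon: [(14,15) (170/9,15) (166/9,17) (14,17)]

1. After x ≥ 14: [(14,173/9) (14,39/7) (16,6) (20,10) (18,19)]
2. After x ≤ 19: [(14,173/9) (14,39/7) (16,6) (19,9) (19,29/2) (18,19)]
3. After y ≥ 15: [(14,173/9) (14,15) (170/9,15) (18,19)]
4. After y ≤ 17: [(14,17) (14,15) (170/9,15) (166/9,17)]
5. Canonical ring: [(14,15) (170/9,15) (166/9,17) (14,17)]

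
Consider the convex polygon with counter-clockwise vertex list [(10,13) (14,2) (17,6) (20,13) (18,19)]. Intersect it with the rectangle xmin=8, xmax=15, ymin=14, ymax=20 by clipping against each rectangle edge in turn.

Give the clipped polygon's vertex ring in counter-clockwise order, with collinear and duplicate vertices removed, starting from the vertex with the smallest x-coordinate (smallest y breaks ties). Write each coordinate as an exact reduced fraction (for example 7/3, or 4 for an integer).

Clipped polygon: [(34/3,14) (15,14) (15,67/4)]

1. After x ≥ 8: [(10,13) (14,2) (17,6) (20,13) (18,19)]
2. After x ≤ 15: [(15,67/4) (10,13) (14,2) (15,10/3)]
3. After y ≥ 14: [(15,14) (15,67/4) (34/3,14)]
4. After y ≤ 20: [(15,14) (15,67/4) (34/3,14)]
5. Canonical ring: [(34/3,14) (15,14) (15,67/4)]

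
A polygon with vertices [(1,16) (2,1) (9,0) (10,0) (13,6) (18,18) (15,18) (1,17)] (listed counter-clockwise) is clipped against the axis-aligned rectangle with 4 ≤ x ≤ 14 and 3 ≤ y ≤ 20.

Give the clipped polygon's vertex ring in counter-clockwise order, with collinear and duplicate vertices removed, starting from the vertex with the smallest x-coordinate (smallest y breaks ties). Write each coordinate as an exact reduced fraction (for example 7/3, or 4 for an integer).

1. After x ≥ 4: [(4,5/7) (9,0) (10,0) (13,6) (18,18) (15,18) (4,241/14)]
2. After x ≤ 14: [(4,5/7) (9,0) (10,0) (13,6) (14,42/5) (14,251/14) (4,241/14)]
3. After y ≥ 3: [(4,3) (23/2,3) (13,6) (14,42/5) (14,251/14) (4,241/14)]
4. After y ≤ 20: [(4,3) (23/2,3) (13,6) (14,42/5) (14,251/14) (4,241/14)]
5. Canonical ring: [(4,3) (23/2,3) (13,6) (14,42/5) (14,251/14) (4,241/14)]

Clipped polygon: [(4,3) (23/2,3) (13,6) (14,42/5) (14,251/14) (4,241/14)]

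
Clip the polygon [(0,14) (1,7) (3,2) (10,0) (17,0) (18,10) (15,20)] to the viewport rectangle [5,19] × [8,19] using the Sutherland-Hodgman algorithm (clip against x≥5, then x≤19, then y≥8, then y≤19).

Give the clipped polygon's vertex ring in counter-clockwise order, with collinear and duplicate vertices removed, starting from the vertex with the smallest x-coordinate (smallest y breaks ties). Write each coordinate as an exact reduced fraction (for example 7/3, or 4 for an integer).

Clipped polygon: [(5,8) (89/5,8) (18,10) (153/10,19) (25/2,19) (5,16)]

1. After x ≥ 5: [(5,16) (5,10/7) (10,0) (17,0) (18,10) (15,20)]
2. After x ≤ 19: [(5,16) (5,10/7) (10,0) (17,0) (18,10) (15,20)]
3. After y ≥ 8: [(5,16) (5,8) (89/5,8) (18,10) (15,20)]
4. After y ≤ 19: [(25/2,19) (5,16) (5,8) (89/5,8) (18,10) (153/10,19)]
5. Canonical ring: [(5,8) (89/5,8) (18,10) (153/10,19) (25/2,19) (5,16)]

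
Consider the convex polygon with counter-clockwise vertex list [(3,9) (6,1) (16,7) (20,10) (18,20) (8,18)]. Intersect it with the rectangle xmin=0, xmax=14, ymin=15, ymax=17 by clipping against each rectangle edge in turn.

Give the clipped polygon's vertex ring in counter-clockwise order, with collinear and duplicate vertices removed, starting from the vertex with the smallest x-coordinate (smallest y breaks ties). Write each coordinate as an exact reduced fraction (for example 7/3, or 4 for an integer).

Clipped polygon: [(19/3,15) (14,15) (14,17) (67/9,17)]

1. After x ≥ 0: [(3,9) (6,1) (16,7) (20,10) (18,20) (8,18)]
2. After x ≤ 14: [(3,9) (6,1) (14,29/5) (14,96/5) (8,18)]
3. After y ≥ 15: [(19/3,15) (14,15) (14,96/5) (8,18)]
4. After y ≤ 17: [(67/9,17) (19/3,15) (14,15) (14,17)]
5. Canonical ring: [(19/3,15) (14,15) (14,17) (67/9,17)]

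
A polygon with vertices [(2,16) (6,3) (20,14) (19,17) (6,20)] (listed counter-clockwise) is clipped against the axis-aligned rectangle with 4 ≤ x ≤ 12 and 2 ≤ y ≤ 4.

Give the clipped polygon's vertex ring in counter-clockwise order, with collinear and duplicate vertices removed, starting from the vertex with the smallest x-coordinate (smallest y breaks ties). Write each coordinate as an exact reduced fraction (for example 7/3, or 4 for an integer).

Clipped polygon: [(74/13,4) (6,3) (80/11,4)]

1. After x ≥ 4: [(4,18) (4,19/2) (6,3) (20,14) (19,17) (6,20)]
2. After x ≤ 12: [(4,18) (4,19/2) (6,3) (12,54/7) (12,242/13) (6,20)]
3. After y ≥ 2: [(4,18) (4,19/2) (6,3) (12,54/7) (12,242/13) (6,20)]
4. After y ≤ 4: [(74/13,4) (6,3) (80/11,4)]
5. Canonical ring: [(74/13,4) (6,3) (80/11,4)]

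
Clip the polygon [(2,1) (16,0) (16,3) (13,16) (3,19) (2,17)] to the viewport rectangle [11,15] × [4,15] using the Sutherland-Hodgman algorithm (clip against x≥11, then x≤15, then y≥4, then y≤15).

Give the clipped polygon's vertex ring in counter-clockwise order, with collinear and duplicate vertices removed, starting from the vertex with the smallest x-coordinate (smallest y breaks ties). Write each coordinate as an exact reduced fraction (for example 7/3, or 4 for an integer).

Clipped polygon: [(11,4) (15,4) (15,22/3) (172/13,15) (11,15)]

1. After x ≥ 11: [(11,5/14) (16,0) (16,3) (13,16) (11,83/5)]
2. After x ≤ 15: [(11,5/14) (15,1/14) (15,22/3) (13,16) (11,83/5)]
3. After y ≥ 4: [(11,4) (15,4) (15,22/3) (13,16) (11,83/5)]
4. After y ≤ 15: [(11,15) (11,4) (15,4) (15,22/3) (172/13,15)]
5. Canonical ring: [(11,4) (15,4) (15,22/3) (172/13,15) (11,15)]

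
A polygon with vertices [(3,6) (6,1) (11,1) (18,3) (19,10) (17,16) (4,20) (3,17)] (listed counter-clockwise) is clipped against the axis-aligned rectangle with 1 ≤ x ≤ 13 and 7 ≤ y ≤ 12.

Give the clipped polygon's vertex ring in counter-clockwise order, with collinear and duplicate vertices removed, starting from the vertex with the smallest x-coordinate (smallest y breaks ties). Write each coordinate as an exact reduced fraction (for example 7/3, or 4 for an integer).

1. After x ≥ 1: [(3,6) (6,1) (11,1) (18,3) (19,10) (17,16) (4,20) (3,17)]
2. After x ≤ 13: [(3,6) (6,1) (11,1) (13,11/7) (13,224/13) (4,20) (3,17)]
3. After y ≥ 7: [(3,7) (13,7) (13,224/13) (4,20) (3,17)]
4. After y ≤ 12: [(3,12) (3,7) (13,7) (13,12)]
5. Canonical ring: [(3,7) (13,7) (13,12) (3,12)]

Clipped polygon: [(3,7) (13,7) (13,12) (3,12)]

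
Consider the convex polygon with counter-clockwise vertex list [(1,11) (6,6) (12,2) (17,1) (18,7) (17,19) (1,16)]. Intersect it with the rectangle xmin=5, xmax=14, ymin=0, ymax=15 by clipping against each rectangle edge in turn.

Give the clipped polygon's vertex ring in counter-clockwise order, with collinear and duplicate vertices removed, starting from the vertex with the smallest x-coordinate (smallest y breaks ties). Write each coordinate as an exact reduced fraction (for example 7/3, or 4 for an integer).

1. After x ≥ 5: [(5,7) (6,6) (12,2) (17,1) (18,7) (17,19) (5,67/4)]
2. After x ≤ 14: [(5,7) (6,6) (12,2) (14,8/5) (14,295/16) (5,67/4)]
3. After y ≥ 0: [(5,7) (6,6) (12,2) (14,8/5) (14,295/16) (5,67/4)]
4. After y ≤ 15: [(5,15) (5,7) (6,6) (12,2) (14,8/5) (14,15)]
5. Canonical ring: [(5,7) (6,6) (12,2) (14,8/5) (14,15) (5,15)]

Clipped polygon: [(5,7) (6,6) (12,2) (14,8/5) (14,15) (5,15)]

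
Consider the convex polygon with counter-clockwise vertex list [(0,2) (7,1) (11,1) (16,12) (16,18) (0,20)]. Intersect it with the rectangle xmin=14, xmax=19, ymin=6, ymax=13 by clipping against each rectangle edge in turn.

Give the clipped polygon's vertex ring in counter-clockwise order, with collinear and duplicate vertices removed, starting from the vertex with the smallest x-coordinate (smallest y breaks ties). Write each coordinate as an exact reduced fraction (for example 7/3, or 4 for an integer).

1. After x ≥ 14: [(14,38/5) (16,12) (16,18) (14,73/4)]
2. After x ≤ 19: [(14,38/5) (16,12) (16,18) (14,73/4)]
3. After y ≥ 6: [(14,38/5) (16,12) (16,18) (14,73/4)]
4. After y ≤ 13: [(14,13) (14,38/5) (16,12) (16,13)]
5. Canonical ring: [(14,38/5) (16,12) (16,13) (14,13)]

Clipped polygon: [(14,38/5) (16,12) (16,13) (14,13)]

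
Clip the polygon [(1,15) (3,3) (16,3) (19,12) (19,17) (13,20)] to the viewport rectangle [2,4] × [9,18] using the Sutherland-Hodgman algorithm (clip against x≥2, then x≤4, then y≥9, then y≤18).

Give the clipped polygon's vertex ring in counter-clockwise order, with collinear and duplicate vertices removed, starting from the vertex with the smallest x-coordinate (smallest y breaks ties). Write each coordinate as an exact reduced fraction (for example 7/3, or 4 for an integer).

Clipped polygon: [(2,9) (4,9) (4,65/4) (2,185/12)]

1. After x ≥ 2: [(2,185/12) (2,9) (3,3) (16,3) (19,12) (19,17) (13,20)]
2. After x ≤ 4: [(4,65/4) (2,185/12) (2,9) (3,3) (4,3)]
3. After y ≥ 9: [(4,9) (4,65/4) (2,185/12) (2,9) (2,9)]
4. After y ≤ 18: [(4,9) (4,65/4) (2,185/12) (2,9) (2,9)]
5. Canonical ring: [(2,9) (4,9) (4,65/4) (2,185/12)]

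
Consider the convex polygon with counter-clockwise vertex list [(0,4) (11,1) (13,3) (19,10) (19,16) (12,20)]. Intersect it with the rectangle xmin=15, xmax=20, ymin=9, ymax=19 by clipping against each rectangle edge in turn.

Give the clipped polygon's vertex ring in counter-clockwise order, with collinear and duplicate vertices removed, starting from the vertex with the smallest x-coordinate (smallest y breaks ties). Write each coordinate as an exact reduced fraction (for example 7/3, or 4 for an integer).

Clipped polygon: [(15,9) (127/7,9) (19,10) (19,16) (15,128/7)]

1. After x ≥ 15: [(15,16/3) (19,10) (19,16) (15,128/7)]
2. After x ≤ 20: [(15,16/3) (19,10) (19,16) (15,128/7)]
3. After y ≥ 9: [(15,9) (127/7,9) (19,10) (19,16) (15,128/7)]
4. After y ≤ 19: [(15,9) (127/7,9) (19,10) (19,16) (15,128/7)]
5. Canonical ring: [(15,9) (127/7,9) (19,10) (19,16) (15,128/7)]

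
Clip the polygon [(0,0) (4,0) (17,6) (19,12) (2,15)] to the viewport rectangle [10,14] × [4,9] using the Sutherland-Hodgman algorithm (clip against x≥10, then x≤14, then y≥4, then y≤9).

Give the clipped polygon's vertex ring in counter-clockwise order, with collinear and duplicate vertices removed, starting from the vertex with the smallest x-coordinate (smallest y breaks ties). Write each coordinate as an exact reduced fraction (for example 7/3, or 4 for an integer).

Clipped polygon: [(10,4) (38/3,4) (14,60/13) (14,9) (10,9)]

1. After x ≥ 10: [(10,36/13) (17,6) (19,12) (10,231/17)]
2. After x ≤ 14: [(10,36/13) (14,60/13) (14,219/17) (10,231/17)]
3. After y ≥ 4: [(10,4) (38/3,4) (14,60/13) (14,219/17) (10,231/17)]
4. After y ≤ 9: [(10,9) (10,4) (38/3,4) (14,60/13) (14,9)]
5. Canonical ring: [(10,4) (38/3,4) (14,60/13) (14,9) (10,9)]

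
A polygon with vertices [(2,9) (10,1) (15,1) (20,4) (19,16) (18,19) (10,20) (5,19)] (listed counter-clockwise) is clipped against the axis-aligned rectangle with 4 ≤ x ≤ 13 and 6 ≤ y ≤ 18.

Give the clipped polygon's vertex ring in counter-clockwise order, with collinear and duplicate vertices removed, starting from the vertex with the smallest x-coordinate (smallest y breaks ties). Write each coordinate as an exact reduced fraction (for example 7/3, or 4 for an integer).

1. After x ≥ 4: [(4,47/3) (4,7) (10,1) (15,1) (20,4) (19,16) (18,19) (10,20) (5,19)]
2. After x ≤ 13: [(4,47/3) (4,7) (10,1) (13,1) (13,157/8) (10,20) (5,19)]
3. After y ≥ 6: [(4,47/3) (4,7) (5,6) (13,6) (13,157/8) (10,20) (5,19)]
4. After y ≤ 18: [(47/10,18) (4,47/3) (4,7) (5,6) (13,6) (13,18)]
5. Canonical ring: [(4,7) (5,6) (13,6) (13,18) (47/10,18) (4,47/3)]

Clipped polygon: [(4,7) (5,6) (13,6) (13,18) (47/10,18) (4,47/3)]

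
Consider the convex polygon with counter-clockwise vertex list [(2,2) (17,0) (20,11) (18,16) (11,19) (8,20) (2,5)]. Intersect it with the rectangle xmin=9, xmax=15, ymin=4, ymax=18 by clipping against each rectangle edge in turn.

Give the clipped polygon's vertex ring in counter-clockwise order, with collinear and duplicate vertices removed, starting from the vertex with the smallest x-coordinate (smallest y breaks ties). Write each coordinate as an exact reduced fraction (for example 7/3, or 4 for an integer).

1. After x ≥ 9: [(9,16/15) (17,0) (20,11) (18,16) (11,19) (9,59/3)]
2. After x ≤ 15: [(9,16/15) (15,4/15) (15,121/7) (11,19) (9,59/3)]
3. After y ≥ 4: [(9,4) (15,4) (15,121/7) (11,19) (9,59/3)]
4. After y ≤ 18: [(9,18) (9,4) (15,4) (15,121/7) (40/3,18)]
5. Canonical ring: [(9,4) (15,4) (15,121/7) (40/3,18) (9,18)]

Clipped polygon: [(9,4) (15,4) (15,121/7) (40/3,18) (9,18)]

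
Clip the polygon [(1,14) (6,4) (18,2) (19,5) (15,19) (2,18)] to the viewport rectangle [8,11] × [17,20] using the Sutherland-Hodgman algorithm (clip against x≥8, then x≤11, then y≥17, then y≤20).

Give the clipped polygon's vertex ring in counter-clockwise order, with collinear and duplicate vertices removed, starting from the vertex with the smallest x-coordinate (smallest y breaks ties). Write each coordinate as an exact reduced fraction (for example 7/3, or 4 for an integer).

1. After x ≥ 8: [(8,11/3) (18,2) (19,5) (15,19) (8,240/13)]
2. After x ≤ 11: [(8,11/3) (11,19/6) (11,243/13) (8,240/13)]
3. After y ≥ 17: [(8,17) (11,17) (11,243/13) (8,240/13)]
4. After y ≤ 20: [(8,17) (11,17) (11,243/13) (8,240/13)]
5. Canonical ring: [(8,17) (11,17) (11,243/13) (8,240/13)]

Clipped polygon: [(8,17) (11,17) (11,243/13) (8,240/13)]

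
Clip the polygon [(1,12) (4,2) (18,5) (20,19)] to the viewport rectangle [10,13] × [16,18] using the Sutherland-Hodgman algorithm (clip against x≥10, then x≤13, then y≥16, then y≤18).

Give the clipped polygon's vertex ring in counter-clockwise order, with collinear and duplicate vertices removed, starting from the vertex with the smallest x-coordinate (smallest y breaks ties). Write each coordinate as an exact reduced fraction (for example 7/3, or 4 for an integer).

Clipped polygon: [(83/7,16) (13,16) (13,312/19)]

1. After x ≥ 10: [(10,291/19) (10,23/7) (18,5) (20,19)]
2. After x ≤ 13: [(13,312/19) (10,291/19) (10,23/7) (13,55/14)]
3. After y ≥ 16: [(13,16) (13,312/19) (83/7,16)]
4. After y ≤ 18: [(13,16) (13,312/19) (83/7,16)]
5. Canonical ring: [(83/7,16) (13,16) (13,312/19)]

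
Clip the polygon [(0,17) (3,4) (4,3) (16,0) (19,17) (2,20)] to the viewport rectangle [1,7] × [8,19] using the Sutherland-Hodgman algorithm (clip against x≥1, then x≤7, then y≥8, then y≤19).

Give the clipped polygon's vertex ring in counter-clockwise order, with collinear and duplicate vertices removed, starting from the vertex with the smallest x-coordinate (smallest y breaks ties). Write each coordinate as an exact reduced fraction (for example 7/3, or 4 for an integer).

Clipped polygon: [(1,38/3) (27/13,8) (7,8) (7,19) (4/3,19) (1,37/2)]

1. After x ≥ 1: [(1,37/2) (1,38/3) (3,4) (4,3) (16,0) (19,17) (2,20)]
2. After x ≤ 7: [(1,37/2) (1,38/3) (3,4) (4,3) (7,9/4) (7,325/17) (2,20)]
3. After y ≥ 8: [(1,37/2) (1,38/3) (27/13,8) (7,8) (7,325/17) (2,20)]
4. After y ≤ 19: [(4/3,19) (1,37/2) (1,38/3) (27/13,8) (7,8) (7,19)]
5. Canonical ring: [(1,38/3) (27/13,8) (7,8) (7,19) (4/3,19) (1,37/2)]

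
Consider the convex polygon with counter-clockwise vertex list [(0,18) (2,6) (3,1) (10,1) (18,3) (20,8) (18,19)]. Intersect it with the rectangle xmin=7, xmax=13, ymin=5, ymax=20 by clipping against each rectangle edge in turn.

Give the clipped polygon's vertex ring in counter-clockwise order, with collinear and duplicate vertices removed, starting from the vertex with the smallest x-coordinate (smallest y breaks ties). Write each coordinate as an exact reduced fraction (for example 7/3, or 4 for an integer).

Clipped polygon: [(7,5) (13,5) (13,337/18) (7,331/18)]

1. After x ≥ 7: [(7,331/18) (7,1) (10,1) (18,3) (20,8) (18,19)]
2. After x ≤ 13: [(13,337/18) (7,331/18) (7,1) (10,1) (13,7/4)]
3. After y ≥ 5: [(13,5) (13,337/18) (7,331/18) (7,5)]
4. After y ≤ 20: [(13,5) (13,337/18) (7,331/18) (7,5)]
5. Canonical ring: [(7,5) (13,5) (13,337/18) (7,331/18)]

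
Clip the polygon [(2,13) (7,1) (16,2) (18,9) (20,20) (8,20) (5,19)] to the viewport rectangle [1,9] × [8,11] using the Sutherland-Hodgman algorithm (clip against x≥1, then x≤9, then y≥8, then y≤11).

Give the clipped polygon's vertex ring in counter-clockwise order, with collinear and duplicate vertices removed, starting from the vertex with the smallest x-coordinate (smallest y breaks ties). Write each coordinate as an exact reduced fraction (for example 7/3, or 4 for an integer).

1. After x ≥ 1: [(2,13) (7,1) (16,2) (18,9) (20,20) (8,20) (5,19)]
2. After x ≤ 9: [(2,13) (7,1) (9,11/9) (9,20) (8,20) (5,19)]
3. After y ≥ 8: [(2,13) (49/12,8) (9,8) (9,20) (8,20) (5,19)]
4. After y ≤ 11: [(17/6,11) (49/12,8) (9,8) (9,11)]
5. Canonical ring: [(17/6,11) (49/12,8) (9,8) (9,11)]

Clipped polygon: [(17/6,11) (49/12,8) (9,8) (9,11)]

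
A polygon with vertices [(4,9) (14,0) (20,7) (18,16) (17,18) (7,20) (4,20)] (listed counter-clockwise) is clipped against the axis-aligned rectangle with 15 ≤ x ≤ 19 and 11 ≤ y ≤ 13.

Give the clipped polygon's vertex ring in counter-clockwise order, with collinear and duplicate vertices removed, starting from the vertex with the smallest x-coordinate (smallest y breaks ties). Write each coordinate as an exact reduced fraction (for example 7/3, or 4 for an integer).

1. After x ≥ 15: [(15,7/6) (20,7) (18,16) (17,18) (15,92/5)]
2. After x ≤ 19: [(15,7/6) (19,35/6) (19,23/2) (18,16) (17,18) (15,92/5)]
3. After y ≥ 11: [(15,11) (19,11) (19,23/2) (18,16) (17,18) (15,92/5)]
4. After y ≤ 13: [(15,13) (15,11) (19,11) (19,23/2) (56/3,13)]
5. Canonical ring: [(15,11) (19,11) (19,23/2) (56/3,13) (15,13)]

Clipped polygon: [(15,11) (19,11) (19,23/2) (56/3,13) (15,13)]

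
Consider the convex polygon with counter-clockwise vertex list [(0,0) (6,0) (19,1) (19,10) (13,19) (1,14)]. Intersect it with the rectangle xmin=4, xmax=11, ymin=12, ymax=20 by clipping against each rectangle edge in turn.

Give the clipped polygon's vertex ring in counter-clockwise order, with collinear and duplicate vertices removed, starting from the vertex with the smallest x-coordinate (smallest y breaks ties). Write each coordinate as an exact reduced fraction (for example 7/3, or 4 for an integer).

1. After x ≥ 4: [(4,0) (6,0) (19,1) (19,10) (13,19) (4,61/4)]
2. After x ≤ 11: [(4,0) (6,0) (11,5/13) (11,109/6) (4,61/4)]
3. After y ≥ 12: [(4,12) (11,12) (11,109/6) (4,61/4)]
4. After y ≤ 20: [(4,12) (11,12) (11,109/6) (4,61/4)]
5. Canonical ring: [(4,12) (11,12) (11,109/6) (4,61/4)]

Clipped polygon: [(4,12) (11,12) (11,109/6) (4,61/4)]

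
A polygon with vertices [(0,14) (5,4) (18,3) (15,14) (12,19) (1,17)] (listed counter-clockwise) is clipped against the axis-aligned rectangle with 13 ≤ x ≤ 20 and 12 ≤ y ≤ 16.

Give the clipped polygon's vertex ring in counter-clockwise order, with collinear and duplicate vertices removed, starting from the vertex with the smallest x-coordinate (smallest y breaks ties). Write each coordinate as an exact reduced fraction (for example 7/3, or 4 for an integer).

Clipped polygon: [(13,12) (171/11,12) (15,14) (69/5,16) (13,16)]

1. After x ≥ 13: [(13,44/13) (18,3) (15,14) (13,52/3)]
2. After x ≤ 20: [(13,44/13) (18,3) (15,14) (13,52/3)]
3. After y ≥ 12: [(13,12) (171/11,12) (15,14) (13,52/3)]
4. After y ≤ 16: [(13,16) (13,12) (171/11,12) (15,14) (69/5,16)]
5. Canonical ring: [(13,12) (171/11,12) (15,14) (69/5,16) (13,16)]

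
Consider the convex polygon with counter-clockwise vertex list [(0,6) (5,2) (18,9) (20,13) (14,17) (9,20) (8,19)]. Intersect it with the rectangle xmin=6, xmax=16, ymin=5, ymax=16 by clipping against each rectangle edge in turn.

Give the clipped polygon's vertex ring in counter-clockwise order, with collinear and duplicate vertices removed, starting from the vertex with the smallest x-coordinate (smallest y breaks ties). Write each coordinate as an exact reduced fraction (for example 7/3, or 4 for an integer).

1. After x ≥ 6: [(6,63/4) (6,33/13) (18,9) (20,13) (14,17) (9,20) (8,19)]
2. After x ≤ 16: [(6,63/4) (6,33/13) (16,103/13) (16,47/3) (14,17) (9,20) (8,19)]
3. After y ≥ 5: [(6,63/4) (6,5) (74/7,5) (16,103/13) (16,47/3) (14,17) (9,20) (8,19)]
4. After y ≤ 16: [(80/13,16) (6,63/4) (6,5) (74/7,5) (16,103/13) (16,47/3) (31/2,16)]
5. Canonical ring: [(6,5) (74/7,5) (16,103/13) (16,47/3) (31/2,16) (80/13,16) (6,63/4)]

Clipped polygon: [(6,5) (74/7,5) (16,103/13) (16,47/3) (31/2,16) (80/13,16) (6,63/4)]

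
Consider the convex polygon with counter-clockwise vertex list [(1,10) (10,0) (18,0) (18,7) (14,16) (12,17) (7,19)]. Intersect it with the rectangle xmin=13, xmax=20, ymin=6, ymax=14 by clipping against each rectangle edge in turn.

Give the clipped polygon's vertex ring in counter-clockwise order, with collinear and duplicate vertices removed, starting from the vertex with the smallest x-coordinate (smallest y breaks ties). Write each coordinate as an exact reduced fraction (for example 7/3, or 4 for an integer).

Clipped polygon: [(13,6) (18,6) (18,7) (134/9,14) (13,14)]

1. After x ≥ 13: [(13,0) (18,0) (18,7) (14,16) (13,33/2)]
2. After x ≤ 20: [(13,0) (18,0) (18,7) (14,16) (13,33/2)]
3. After y ≥ 6: [(13,6) (18,6) (18,7) (14,16) (13,33/2)]
4. After y ≤ 14: [(13,14) (13,6) (18,6) (18,7) (134/9,14)]
5. Canonical ring: [(13,6) (18,6) (18,7) (134/9,14) (13,14)]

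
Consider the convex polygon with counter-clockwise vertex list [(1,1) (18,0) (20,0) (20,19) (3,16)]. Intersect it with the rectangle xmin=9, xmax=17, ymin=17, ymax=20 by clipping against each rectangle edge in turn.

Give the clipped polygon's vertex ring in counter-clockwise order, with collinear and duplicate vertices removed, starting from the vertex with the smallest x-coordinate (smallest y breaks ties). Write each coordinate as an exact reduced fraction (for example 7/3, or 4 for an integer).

1. After x ≥ 9: [(9,9/17) (18,0) (20,0) (20,19) (9,290/17)]
2. After x ≤ 17: [(9,9/17) (17,1/17) (17,314/17) (9,290/17)]
3. After y ≥ 17: [(9,17) (17,17) (17,314/17) (9,290/17)]
4. After y ≤ 20: [(9,17) (17,17) (17,314/17) (9,290/17)]
5. Canonical ring: [(9,17) (17,17) (17,314/17) (9,290/17)]

Clipped polygon: [(9,17) (17,17) (17,314/17) (9,290/17)]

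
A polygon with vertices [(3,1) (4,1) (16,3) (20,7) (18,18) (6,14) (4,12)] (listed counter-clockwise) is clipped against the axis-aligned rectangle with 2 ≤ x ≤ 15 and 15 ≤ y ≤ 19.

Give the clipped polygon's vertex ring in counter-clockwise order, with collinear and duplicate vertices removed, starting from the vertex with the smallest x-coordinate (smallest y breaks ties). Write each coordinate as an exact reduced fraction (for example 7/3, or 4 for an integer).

1. After x ≥ 2: [(3,1) (4,1) (16,3) (20,7) (18,18) (6,14) (4,12)]
2. After x ≤ 15: [(3,1) (4,1) (15,17/6) (15,17) (6,14) (4,12)]
3. After y ≥ 15: [(15,15) (15,17) (9,15)]
4. After y ≤ 19: [(15,15) (15,17) (9,15)]
5. Canonical ring: [(9,15) (15,15) (15,17)]

Clipped polygon: [(9,15) (15,15) (15,17)]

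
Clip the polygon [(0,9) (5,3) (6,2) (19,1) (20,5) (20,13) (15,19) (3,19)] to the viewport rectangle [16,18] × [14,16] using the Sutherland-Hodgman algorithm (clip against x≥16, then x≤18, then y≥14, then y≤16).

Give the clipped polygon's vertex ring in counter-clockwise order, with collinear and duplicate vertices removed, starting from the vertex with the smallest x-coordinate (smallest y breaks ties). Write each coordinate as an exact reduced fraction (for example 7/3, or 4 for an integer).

Clipped polygon: [(16,14) (18,14) (18,77/5) (35/2,16) (16,16)]

1. After x ≥ 16: [(16,16/13) (19,1) (20,5) (20,13) (16,89/5)]
2. After x ≤ 18: [(16,16/13) (18,14/13) (18,77/5) (16,89/5)]
3. After y ≥ 14: [(16,14) (18,14) (18,77/5) (16,89/5)]
4. After y ≤ 16: [(16,16) (16,14) (18,14) (18,77/5) (35/2,16)]
5. Canonical ring: [(16,14) (18,14) (18,77/5) (35/2,16) (16,16)]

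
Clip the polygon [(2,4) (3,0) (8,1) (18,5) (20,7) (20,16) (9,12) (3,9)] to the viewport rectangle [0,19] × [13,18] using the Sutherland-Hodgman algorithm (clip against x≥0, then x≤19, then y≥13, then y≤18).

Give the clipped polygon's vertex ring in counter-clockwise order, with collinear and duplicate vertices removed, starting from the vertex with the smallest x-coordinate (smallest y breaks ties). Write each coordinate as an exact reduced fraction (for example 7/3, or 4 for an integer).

Clipped polygon: [(47/4,13) (19,13) (19,172/11)]

1. After x ≥ 0: [(2,4) (3,0) (8,1) (18,5) (20,7) (20,16) (9,12) (3,9)]
2. After x ≤ 19: [(2,4) (3,0) (8,1) (18,5) (19,6) (19,172/11) (9,12) (3,9)]
3. After y ≥ 13: [(19,13) (19,172/11) (47/4,13)]
4. After y ≤ 18: [(19,13) (19,172/11) (47/4,13)]
5. Canonical ring: [(47/4,13) (19,13) (19,172/11)]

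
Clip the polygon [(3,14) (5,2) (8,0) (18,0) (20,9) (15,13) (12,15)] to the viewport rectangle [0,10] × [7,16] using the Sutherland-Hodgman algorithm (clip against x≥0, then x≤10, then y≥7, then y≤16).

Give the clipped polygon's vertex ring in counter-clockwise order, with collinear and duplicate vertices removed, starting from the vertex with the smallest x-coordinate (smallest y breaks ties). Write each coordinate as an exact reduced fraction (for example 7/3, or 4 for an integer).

1. After x ≥ 0: [(3,14) (5,2) (8,0) (18,0) (20,9) (15,13) (12,15)]
2. After x ≤ 10: [(10,133/9) (3,14) (5,2) (8,0) (10,0)]
3. After y ≥ 7: [(10,7) (10,133/9) (3,14) (25/6,7)]
4. After y ≤ 16: [(10,7) (10,133/9) (3,14) (25/6,7)]
5. Canonical ring: [(3,14) (25/6,7) (10,7) (10,133/9)]

Clipped polygon: [(3,14) (25/6,7) (10,7) (10,133/9)]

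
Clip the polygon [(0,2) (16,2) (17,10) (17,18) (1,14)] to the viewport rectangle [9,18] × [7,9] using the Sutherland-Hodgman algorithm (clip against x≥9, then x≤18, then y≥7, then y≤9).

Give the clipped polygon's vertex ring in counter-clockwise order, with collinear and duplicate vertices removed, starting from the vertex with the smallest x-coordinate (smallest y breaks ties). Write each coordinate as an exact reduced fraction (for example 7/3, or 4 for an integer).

1. After x ≥ 9: [(9,2) (16,2) (17,10) (17,18) (9,16)]
2. After x ≤ 18: [(9,2) (16,2) (17,10) (17,18) (9,16)]
3. After y ≥ 7: [(9,7) (133/8,7) (17,10) (17,18) (9,16)]
4. After y ≤ 9: [(9,9) (9,7) (133/8,7) (135/8,9)]
5. Canonical ring: [(9,7) (133/8,7) (135/8,9) (9,9)]

Clipped polygon: [(9,7) (133/8,7) (135/8,9) (9,9)]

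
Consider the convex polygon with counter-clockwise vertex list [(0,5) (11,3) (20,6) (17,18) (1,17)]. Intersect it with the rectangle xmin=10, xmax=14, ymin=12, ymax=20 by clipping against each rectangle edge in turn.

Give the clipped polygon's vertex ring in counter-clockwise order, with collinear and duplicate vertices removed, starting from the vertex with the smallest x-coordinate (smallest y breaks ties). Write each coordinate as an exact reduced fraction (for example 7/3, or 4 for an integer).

1. After x ≥ 10: [(10,35/11) (11,3) (20,6) (17,18) (10,281/16)]
2. After x ≤ 14: [(10,35/11) (11,3) (14,4) (14,285/16) (10,281/16)]
3. After y ≥ 12: [(10,12) (14,12) (14,285/16) (10,281/16)]
4. After y ≤ 20: [(10,12) (14,12) (14,285/16) (10,281/16)]
5. Canonical ring: [(10,12) (14,12) (14,285/16) (10,281/16)]

Clipped polygon: [(10,12) (14,12) (14,285/16) (10,281/16)]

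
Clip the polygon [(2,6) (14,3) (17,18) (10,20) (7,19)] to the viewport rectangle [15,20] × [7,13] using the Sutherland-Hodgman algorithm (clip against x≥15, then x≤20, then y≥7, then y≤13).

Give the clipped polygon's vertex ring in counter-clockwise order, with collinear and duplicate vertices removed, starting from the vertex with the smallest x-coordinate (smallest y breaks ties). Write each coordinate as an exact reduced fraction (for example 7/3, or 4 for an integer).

Clipped polygon: [(15,8) (16,13) (15,13)]

1. After x ≥ 15: [(15,8) (17,18) (15,130/7)]
2. After x ≤ 20: [(15,8) (17,18) (15,130/7)]
3. After y ≥ 7: [(15,8) (17,18) (15,130/7)]
4. After y ≤ 13: [(15,13) (15,8) (16,13)]
5. Canonical ring: [(15,8) (16,13) (15,13)]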